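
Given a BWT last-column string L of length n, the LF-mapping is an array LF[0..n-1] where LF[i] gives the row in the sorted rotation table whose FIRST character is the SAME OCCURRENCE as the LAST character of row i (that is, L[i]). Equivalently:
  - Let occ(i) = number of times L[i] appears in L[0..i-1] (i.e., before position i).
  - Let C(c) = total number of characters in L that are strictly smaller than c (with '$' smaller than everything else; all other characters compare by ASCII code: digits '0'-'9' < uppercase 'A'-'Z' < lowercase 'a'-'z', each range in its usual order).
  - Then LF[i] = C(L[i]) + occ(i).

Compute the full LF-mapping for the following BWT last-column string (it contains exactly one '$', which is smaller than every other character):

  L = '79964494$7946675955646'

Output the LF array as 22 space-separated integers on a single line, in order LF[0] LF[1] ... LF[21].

Answer: 14 17 18 9 1 2 19 3 0 15 20 4 10 11 16 6 21 7 8 12 5 13

Derivation:
Char counts: '$':1, '4':5, '5':3, '6':5, '7':3, '9':5
C (first-col start): C('$')=0, C('4')=1, C('5')=6, C('6')=9, C('7')=14, C('9')=17
L[0]='7': occ=0, LF[0]=C('7')+0=14+0=14
L[1]='9': occ=0, LF[1]=C('9')+0=17+0=17
L[2]='9': occ=1, LF[2]=C('9')+1=17+1=18
L[3]='6': occ=0, LF[3]=C('6')+0=9+0=9
L[4]='4': occ=0, LF[4]=C('4')+0=1+0=1
L[5]='4': occ=1, LF[5]=C('4')+1=1+1=2
L[6]='9': occ=2, LF[6]=C('9')+2=17+2=19
L[7]='4': occ=2, LF[7]=C('4')+2=1+2=3
L[8]='$': occ=0, LF[8]=C('$')+0=0+0=0
L[9]='7': occ=1, LF[9]=C('7')+1=14+1=15
L[10]='9': occ=3, LF[10]=C('9')+3=17+3=20
L[11]='4': occ=3, LF[11]=C('4')+3=1+3=4
L[12]='6': occ=1, LF[12]=C('6')+1=9+1=10
L[13]='6': occ=2, LF[13]=C('6')+2=9+2=11
L[14]='7': occ=2, LF[14]=C('7')+2=14+2=16
L[15]='5': occ=0, LF[15]=C('5')+0=6+0=6
L[16]='9': occ=4, LF[16]=C('9')+4=17+4=21
L[17]='5': occ=1, LF[17]=C('5')+1=6+1=7
L[18]='5': occ=2, LF[18]=C('5')+2=6+2=8
L[19]='6': occ=3, LF[19]=C('6')+3=9+3=12
L[20]='4': occ=4, LF[20]=C('4')+4=1+4=5
L[21]='6': occ=4, LF[21]=C('6')+4=9+4=13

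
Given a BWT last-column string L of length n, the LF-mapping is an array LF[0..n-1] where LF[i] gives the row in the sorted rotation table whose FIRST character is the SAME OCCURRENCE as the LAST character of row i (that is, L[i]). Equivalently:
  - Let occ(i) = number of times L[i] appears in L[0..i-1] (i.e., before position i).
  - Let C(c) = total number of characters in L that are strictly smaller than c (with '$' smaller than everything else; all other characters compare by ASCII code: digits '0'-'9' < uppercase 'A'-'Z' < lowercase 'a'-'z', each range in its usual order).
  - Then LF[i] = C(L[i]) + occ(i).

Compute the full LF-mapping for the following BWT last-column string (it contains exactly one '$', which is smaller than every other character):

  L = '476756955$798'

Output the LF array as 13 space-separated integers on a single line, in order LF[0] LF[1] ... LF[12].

Answer: 1 7 5 8 2 6 11 3 4 0 9 12 10

Derivation:
Char counts: '$':1, '4':1, '5':3, '6':2, '7':3, '8':1, '9':2
C (first-col start): C('$')=0, C('4')=1, C('5')=2, C('6')=5, C('7')=7, C('8')=10, C('9')=11
L[0]='4': occ=0, LF[0]=C('4')+0=1+0=1
L[1]='7': occ=0, LF[1]=C('7')+0=7+0=7
L[2]='6': occ=0, LF[2]=C('6')+0=5+0=5
L[3]='7': occ=1, LF[3]=C('7')+1=7+1=8
L[4]='5': occ=0, LF[4]=C('5')+0=2+0=2
L[5]='6': occ=1, LF[5]=C('6')+1=5+1=6
L[6]='9': occ=0, LF[6]=C('9')+0=11+0=11
L[7]='5': occ=1, LF[7]=C('5')+1=2+1=3
L[8]='5': occ=2, LF[8]=C('5')+2=2+2=4
L[9]='$': occ=0, LF[9]=C('$')+0=0+0=0
L[10]='7': occ=2, LF[10]=C('7')+2=7+2=9
L[11]='9': occ=1, LF[11]=C('9')+1=11+1=12
L[12]='8': occ=0, LF[12]=C('8')+0=10+0=10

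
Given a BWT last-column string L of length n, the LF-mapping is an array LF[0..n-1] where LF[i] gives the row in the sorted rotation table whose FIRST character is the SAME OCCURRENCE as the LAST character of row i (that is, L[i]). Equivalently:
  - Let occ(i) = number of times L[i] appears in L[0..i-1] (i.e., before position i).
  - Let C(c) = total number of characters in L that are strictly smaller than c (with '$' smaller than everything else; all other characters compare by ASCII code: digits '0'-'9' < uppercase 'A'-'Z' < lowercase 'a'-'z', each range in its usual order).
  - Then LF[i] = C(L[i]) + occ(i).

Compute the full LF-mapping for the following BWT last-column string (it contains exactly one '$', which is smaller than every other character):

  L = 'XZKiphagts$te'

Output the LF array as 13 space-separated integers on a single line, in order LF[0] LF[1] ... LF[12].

Answer: 2 3 1 8 9 7 4 6 11 10 0 12 5

Derivation:
Char counts: '$':1, 'K':1, 'X':1, 'Z':1, 'a':1, 'e':1, 'g':1, 'h':1, 'i':1, 'p':1, 's':1, 't':2
C (first-col start): C('$')=0, C('K')=1, C('X')=2, C('Z')=3, C('a')=4, C('e')=5, C('g')=6, C('h')=7, C('i')=8, C('p')=9, C('s')=10, C('t')=11
L[0]='X': occ=0, LF[0]=C('X')+0=2+0=2
L[1]='Z': occ=0, LF[1]=C('Z')+0=3+0=3
L[2]='K': occ=0, LF[2]=C('K')+0=1+0=1
L[3]='i': occ=0, LF[3]=C('i')+0=8+0=8
L[4]='p': occ=0, LF[4]=C('p')+0=9+0=9
L[5]='h': occ=0, LF[5]=C('h')+0=7+0=7
L[6]='a': occ=0, LF[6]=C('a')+0=4+0=4
L[7]='g': occ=0, LF[7]=C('g')+0=6+0=6
L[8]='t': occ=0, LF[8]=C('t')+0=11+0=11
L[9]='s': occ=0, LF[9]=C('s')+0=10+0=10
L[10]='$': occ=0, LF[10]=C('$')+0=0+0=0
L[11]='t': occ=1, LF[11]=C('t')+1=11+1=12
L[12]='e': occ=0, LF[12]=C('e')+0=5+0=5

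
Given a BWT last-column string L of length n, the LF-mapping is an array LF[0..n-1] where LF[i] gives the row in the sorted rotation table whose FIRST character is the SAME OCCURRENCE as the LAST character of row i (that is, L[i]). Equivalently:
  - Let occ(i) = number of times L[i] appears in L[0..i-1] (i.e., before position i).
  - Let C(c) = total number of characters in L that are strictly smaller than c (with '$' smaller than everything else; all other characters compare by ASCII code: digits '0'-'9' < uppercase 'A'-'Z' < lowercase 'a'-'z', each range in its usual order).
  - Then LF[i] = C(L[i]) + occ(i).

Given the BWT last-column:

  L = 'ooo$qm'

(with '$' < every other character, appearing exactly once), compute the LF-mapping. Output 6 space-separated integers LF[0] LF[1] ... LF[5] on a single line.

Answer: 2 3 4 0 5 1

Derivation:
Char counts: '$':1, 'm':1, 'o':3, 'q':1
C (first-col start): C('$')=0, C('m')=1, C('o')=2, C('q')=5
L[0]='o': occ=0, LF[0]=C('o')+0=2+0=2
L[1]='o': occ=1, LF[1]=C('o')+1=2+1=3
L[2]='o': occ=2, LF[2]=C('o')+2=2+2=4
L[3]='$': occ=0, LF[3]=C('$')+0=0+0=0
L[4]='q': occ=0, LF[4]=C('q')+0=5+0=5
L[5]='m': occ=0, LF[5]=C('m')+0=1+0=1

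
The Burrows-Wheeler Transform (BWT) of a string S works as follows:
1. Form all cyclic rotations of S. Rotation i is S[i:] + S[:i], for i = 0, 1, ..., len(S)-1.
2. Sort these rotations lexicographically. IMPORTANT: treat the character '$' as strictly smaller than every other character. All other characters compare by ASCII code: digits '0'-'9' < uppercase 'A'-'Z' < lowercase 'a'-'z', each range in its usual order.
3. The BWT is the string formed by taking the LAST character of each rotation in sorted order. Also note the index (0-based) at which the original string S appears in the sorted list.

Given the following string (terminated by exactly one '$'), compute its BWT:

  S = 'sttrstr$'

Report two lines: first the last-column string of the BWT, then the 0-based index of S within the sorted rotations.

Answer: rttr$sts
4

Derivation:
All 8 rotations (rotation i = S[i:]+S[:i]):
  rot[0] = sttrstr$
  rot[1] = ttrstr$s
  rot[2] = trstr$st
  rot[3] = rstr$stt
  rot[4] = str$sttr
  rot[5] = tr$sttrs
  rot[6] = r$sttrst
  rot[7] = $sttrstr
Sorted (with $ < everything):
  sorted[0] = $sttrstr  (last char: 'r')
  sorted[1] = r$sttrst  (last char: 't')
  sorted[2] = rstr$stt  (last char: 't')
  sorted[3] = str$sttr  (last char: 'r')
  sorted[4] = sttrstr$  (last char: '$')
  sorted[5] = tr$sttrs  (last char: 's')
  sorted[6] = trstr$st  (last char: 't')
  sorted[7] = ttrstr$s  (last char: 's')
Last column: rttr$sts
Original string S is at sorted index 4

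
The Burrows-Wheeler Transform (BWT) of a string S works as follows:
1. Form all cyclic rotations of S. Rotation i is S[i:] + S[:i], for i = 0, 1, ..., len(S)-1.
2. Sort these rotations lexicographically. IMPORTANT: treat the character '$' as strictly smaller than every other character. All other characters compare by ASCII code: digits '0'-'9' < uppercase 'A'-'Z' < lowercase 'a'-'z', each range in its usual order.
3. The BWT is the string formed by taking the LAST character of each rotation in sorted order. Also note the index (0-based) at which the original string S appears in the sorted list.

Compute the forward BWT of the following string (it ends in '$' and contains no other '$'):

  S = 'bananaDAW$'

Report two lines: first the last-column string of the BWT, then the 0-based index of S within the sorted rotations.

All 10 rotations (rotation i = S[i:]+S[:i]):
  rot[0] = bananaDAW$
  rot[1] = ananaDAW$b
  rot[2] = nanaDAW$ba
  rot[3] = anaDAW$ban
  rot[4] = naDAW$bana
  rot[5] = aDAW$banan
  rot[6] = DAW$banana
  rot[7] = AW$bananaD
  rot[8] = W$bananaDA
  rot[9] = $bananaDAW
Sorted (with $ < everything):
  sorted[0] = $bananaDAW  (last char: 'W')
  sorted[1] = AW$bananaD  (last char: 'D')
  sorted[2] = DAW$banana  (last char: 'a')
  sorted[3] = W$bananaDA  (last char: 'A')
  sorted[4] = aDAW$banan  (last char: 'n')
  sorted[5] = anaDAW$ban  (last char: 'n')
  sorted[6] = ananaDAW$b  (last char: 'b')
  sorted[7] = bananaDAW$  (last char: '$')
  sorted[8] = naDAW$bana  (last char: 'a')
  sorted[9] = nanaDAW$ba  (last char: 'a')
Last column: WDaAnnb$aa
Original string S is at sorted index 7

Answer: WDaAnnb$aa
7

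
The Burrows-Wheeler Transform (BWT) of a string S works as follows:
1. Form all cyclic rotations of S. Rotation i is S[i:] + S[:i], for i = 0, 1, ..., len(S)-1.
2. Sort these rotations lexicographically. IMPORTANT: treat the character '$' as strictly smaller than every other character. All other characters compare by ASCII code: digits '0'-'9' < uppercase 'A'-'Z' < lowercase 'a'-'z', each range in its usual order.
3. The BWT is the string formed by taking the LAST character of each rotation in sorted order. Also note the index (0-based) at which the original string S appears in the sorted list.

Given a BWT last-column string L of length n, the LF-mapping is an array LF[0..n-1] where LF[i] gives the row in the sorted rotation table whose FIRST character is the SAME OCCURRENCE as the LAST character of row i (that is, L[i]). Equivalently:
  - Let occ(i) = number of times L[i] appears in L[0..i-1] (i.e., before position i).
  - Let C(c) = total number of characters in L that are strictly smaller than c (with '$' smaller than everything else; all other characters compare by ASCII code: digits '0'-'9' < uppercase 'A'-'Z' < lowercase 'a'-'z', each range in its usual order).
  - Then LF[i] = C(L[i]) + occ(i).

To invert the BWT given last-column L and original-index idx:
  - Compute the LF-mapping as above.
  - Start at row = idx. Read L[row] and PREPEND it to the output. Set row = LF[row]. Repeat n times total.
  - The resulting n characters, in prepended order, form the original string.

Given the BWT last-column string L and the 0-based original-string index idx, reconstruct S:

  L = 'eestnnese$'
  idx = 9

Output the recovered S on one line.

LF mapping: 1 2 7 9 5 6 3 8 4 0
Walk LF starting at row 9, prepending L[row]:
  step 1: row=9, L[9]='$', prepend. Next row=LF[9]=0
  step 2: row=0, L[0]='e', prepend. Next row=LF[0]=1
  step 3: row=1, L[1]='e', prepend. Next row=LF[1]=2
  step 4: row=2, L[2]='s', prepend. Next row=LF[2]=7
  step 5: row=7, L[7]='s', prepend. Next row=LF[7]=8
  step 6: row=8, L[8]='e', prepend. Next row=LF[8]=4
  step 7: row=4, L[4]='n', prepend. Next row=LF[4]=5
  step 8: row=5, L[5]='n', prepend. Next row=LF[5]=6
  step 9: row=6, L[6]='e', prepend. Next row=LF[6]=3
  step 10: row=3, L[3]='t', prepend. Next row=LF[3]=9
Reversed output: tennessee$

Answer: tennessee$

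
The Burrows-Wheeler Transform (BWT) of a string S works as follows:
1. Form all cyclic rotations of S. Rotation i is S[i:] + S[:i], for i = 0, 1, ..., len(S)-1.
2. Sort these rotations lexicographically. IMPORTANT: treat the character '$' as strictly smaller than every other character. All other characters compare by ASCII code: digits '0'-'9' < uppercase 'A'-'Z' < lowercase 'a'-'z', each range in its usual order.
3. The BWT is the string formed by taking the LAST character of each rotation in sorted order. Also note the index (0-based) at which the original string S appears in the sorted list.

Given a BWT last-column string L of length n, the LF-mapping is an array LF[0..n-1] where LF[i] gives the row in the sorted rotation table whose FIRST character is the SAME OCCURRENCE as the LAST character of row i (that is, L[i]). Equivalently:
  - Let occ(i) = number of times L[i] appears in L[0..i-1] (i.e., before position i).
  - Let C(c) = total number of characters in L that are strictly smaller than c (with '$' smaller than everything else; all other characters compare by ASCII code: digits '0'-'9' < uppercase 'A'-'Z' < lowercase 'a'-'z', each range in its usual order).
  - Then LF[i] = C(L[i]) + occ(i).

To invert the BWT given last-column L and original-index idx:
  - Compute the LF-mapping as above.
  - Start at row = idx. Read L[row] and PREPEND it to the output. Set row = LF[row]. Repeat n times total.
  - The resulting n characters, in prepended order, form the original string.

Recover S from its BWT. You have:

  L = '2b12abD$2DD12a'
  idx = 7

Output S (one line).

LF mapping: 3 12 1 4 10 13 7 0 5 8 9 2 6 11
Walk LF starting at row 7, prepending L[row]:
  step 1: row=7, L[7]='$', prepend. Next row=LF[7]=0
  step 2: row=0, L[0]='2', prepend. Next row=LF[0]=3
  step 3: row=3, L[3]='2', prepend. Next row=LF[3]=4
  step 4: row=4, L[4]='a', prepend. Next row=LF[4]=10
  step 5: row=10, L[10]='D', prepend. Next row=LF[10]=9
  step 6: row=9, L[9]='D', prepend. Next row=LF[9]=8
  step 7: row=8, L[8]='2', prepend. Next row=LF[8]=5
  step 8: row=5, L[5]='b', prepend. Next row=LF[5]=13
  step 9: row=13, L[13]='a', prepend. Next row=LF[13]=11
  step 10: row=11, L[11]='1', prepend. Next row=LF[11]=2
  step 11: row=2, L[2]='1', prepend. Next row=LF[2]=1
  step 12: row=1, L[1]='b', prepend. Next row=LF[1]=12
  step 13: row=12, L[12]='2', prepend. Next row=LF[12]=6
  step 14: row=6, L[6]='D', prepend. Next row=LF[6]=7
Reversed output: D2b11ab2DDa22$

Answer: D2b11ab2DDa22$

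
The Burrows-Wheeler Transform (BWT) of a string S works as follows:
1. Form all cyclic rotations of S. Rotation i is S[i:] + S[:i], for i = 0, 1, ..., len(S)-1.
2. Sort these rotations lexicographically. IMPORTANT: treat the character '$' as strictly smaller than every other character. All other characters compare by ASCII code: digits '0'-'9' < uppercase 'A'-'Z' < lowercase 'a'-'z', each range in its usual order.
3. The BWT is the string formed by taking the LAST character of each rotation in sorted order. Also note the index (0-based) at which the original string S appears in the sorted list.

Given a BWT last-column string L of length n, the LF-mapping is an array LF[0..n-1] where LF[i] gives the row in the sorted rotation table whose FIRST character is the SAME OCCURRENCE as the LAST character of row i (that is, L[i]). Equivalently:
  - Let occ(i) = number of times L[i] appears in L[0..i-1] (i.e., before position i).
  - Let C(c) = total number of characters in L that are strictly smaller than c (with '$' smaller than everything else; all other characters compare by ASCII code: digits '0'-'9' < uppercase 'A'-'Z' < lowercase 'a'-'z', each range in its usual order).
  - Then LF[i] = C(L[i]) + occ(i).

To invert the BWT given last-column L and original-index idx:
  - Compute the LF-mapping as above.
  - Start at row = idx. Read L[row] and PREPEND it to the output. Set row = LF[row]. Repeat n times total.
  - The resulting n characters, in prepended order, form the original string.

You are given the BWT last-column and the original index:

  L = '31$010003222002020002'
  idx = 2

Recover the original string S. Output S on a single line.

Answer: 00100210002023022203$

Derivation:
LF mapping: 19 11 0 1 12 2 3 4 20 13 14 15 5 6 16 7 17 8 9 10 18
Walk LF starting at row 2, prepending L[row]:
  step 1: row=2, L[2]='$', prepend. Next row=LF[2]=0
  step 2: row=0, L[0]='3', prepend. Next row=LF[0]=19
  step 3: row=19, L[19]='0', prepend. Next row=LF[19]=10
  step 4: row=10, L[10]='2', prepend. Next row=LF[10]=14
  step 5: row=14, L[14]='2', prepend. Next row=LF[14]=16
  step 6: row=16, L[16]='2', prepend. Next row=LF[16]=17
  step 7: row=17, L[17]='0', prepend. Next row=LF[17]=8
  step 8: row=8, L[8]='3', prepend. Next row=LF[8]=20
  step 9: row=20, L[20]='2', prepend. Next row=LF[20]=18
  step 10: row=18, L[18]='0', prepend. Next row=LF[18]=9
  step 11: row=9, L[9]='2', prepend. Next row=LF[9]=13
  step 12: row=13, L[13]='0', prepend. Next row=LF[13]=6
  step 13: row=6, L[6]='0', prepend. Next row=LF[6]=3
  step 14: row=3, L[3]='0', prepend. Next row=LF[3]=1
  step 15: row=1, L[1]='1', prepend. Next row=LF[1]=11
  step 16: row=11, L[11]='2', prepend. Next row=LF[11]=15
  step 17: row=15, L[15]='0', prepend. Next row=LF[15]=7
  step 18: row=7, L[7]='0', prepend. Next row=LF[7]=4
  step 19: row=4, L[4]='1', prepend. Next row=LF[4]=12
  step 20: row=12, L[12]='0', prepend. Next row=LF[12]=5
  step 21: row=5, L[5]='0', prepend. Next row=LF[5]=2
Reversed output: 00100210002023022203$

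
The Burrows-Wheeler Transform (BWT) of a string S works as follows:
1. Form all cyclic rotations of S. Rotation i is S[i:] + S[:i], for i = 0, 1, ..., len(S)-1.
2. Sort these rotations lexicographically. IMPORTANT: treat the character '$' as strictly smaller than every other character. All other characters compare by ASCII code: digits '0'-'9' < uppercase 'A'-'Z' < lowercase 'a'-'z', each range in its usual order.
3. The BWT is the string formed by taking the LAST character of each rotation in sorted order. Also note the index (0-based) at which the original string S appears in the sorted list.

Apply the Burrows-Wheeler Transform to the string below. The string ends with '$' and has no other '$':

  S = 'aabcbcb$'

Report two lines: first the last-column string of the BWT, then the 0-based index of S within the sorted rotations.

All 8 rotations (rotation i = S[i:]+S[:i]):
  rot[0] = aabcbcb$
  rot[1] = abcbcb$a
  rot[2] = bcbcb$aa
  rot[3] = cbcb$aab
  rot[4] = bcb$aabc
  rot[5] = cb$aabcb
  rot[6] = b$aabcbc
  rot[7] = $aabcbcb
Sorted (with $ < everything):
  sorted[0] = $aabcbcb  (last char: 'b')
  sorted[1] = aabcbcb$  (last char: '$')
  sorted[2] = abcbcb$a  (last char: 'a')
  sorted[3] = b$aabcbc  (last char: 'c')
  sorted[4] = bcb$aabc  (last char: 'c')
  sorted[5] = bcbcb$aa  (last char: 'a')
  sorted[6] = cb$aabcb  (last char: 'b')
  sorted[7] = cbcb$aab  (last char: 'b')
Last column: b$accabb
Original string S is at sorted index 1

Answer: b$accabb
1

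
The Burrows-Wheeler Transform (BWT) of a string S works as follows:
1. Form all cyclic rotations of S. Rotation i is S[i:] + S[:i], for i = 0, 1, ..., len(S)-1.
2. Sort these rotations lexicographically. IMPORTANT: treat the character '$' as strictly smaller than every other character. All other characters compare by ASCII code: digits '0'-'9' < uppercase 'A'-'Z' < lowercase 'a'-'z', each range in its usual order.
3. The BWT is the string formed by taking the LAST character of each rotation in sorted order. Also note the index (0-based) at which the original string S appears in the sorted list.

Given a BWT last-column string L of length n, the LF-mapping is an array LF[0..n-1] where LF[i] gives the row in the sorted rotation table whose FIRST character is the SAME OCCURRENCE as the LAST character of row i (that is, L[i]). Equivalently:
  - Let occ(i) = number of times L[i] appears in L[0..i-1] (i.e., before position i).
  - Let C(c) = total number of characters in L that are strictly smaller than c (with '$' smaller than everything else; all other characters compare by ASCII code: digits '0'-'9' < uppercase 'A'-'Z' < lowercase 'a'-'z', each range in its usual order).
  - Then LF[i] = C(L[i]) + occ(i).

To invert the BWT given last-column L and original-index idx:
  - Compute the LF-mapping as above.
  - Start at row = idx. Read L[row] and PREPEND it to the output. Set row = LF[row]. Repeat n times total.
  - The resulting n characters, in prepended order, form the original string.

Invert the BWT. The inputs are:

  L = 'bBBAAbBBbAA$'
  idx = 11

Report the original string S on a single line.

Answer: bBBBAAbBAAb$

Derivation:
LF mapping: 9 5 6 1 2 10 7 8 11 3 4 0
Walk LF starting at row 11, prepending L[row]:
  step 1: row=11, L[11]='$', prepend. Next row=LF[11]=0
  step 2: row=0, L[0]='b', prepend. Next row=LF[0]=9
  step 3: row=9, L[9]='A', prepend. Next row=LF[9]=3
  step 4: row=3, L[3]='A', prepend. Next row=LF[3]=1
  step 5: row=1, L[1]='B', prepend. Next row=LF[1]=5
  step 6: row=5, L[5]='b', prepend. Next row=LF[5]=10
  step 7: row=10, L[10]='A', prepend. Next row=LF[10]=4
  step 8: row=4, L[4]='A', prepend. Next row=LF[4]=2
  step 9: row=2, L[2]='B', prepend. Next row=LF[2]=6
  step 10: row=6, L[6]='B', prepend. Next row=LF[6]=7
  step 11: row=7, L[7]='B', prepend. Next row=LF[7]=8
  step 12: row=8, L[8]='b', prepend. Next row=LF[8]=11
Reversed output: bBBBAAbBAAb$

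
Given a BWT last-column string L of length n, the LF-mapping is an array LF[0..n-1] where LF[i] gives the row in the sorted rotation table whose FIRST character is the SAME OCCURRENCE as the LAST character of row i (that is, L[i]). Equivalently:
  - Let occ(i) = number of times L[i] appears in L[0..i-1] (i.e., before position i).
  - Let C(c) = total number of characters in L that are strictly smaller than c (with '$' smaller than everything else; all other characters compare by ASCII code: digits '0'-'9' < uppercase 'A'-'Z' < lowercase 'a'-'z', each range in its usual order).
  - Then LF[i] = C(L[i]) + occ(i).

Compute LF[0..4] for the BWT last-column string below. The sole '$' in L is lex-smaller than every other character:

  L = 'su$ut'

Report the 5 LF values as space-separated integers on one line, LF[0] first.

Char counts: '$':1, 's':1, 't':1, 'u':2
C (first-col start): C('$')=0, C('s')=1, C('t')=2, C('u')=3
L[0]='s': occ=0, LF[0]=C('s')+0=1+0=1
L[1]='u': occ=0, LF[1]=C('u')+0=3+0=3
L[2]='$': occ=0, LF[2]=C('$')+0=0+0=0
L[3]='u': occ=1, LF[3]=C('u')+1=3+1=4
L[4]='t': occ=0, LF[4]=C('t')+0=2+0=2

Answer: 1 3 0 4 2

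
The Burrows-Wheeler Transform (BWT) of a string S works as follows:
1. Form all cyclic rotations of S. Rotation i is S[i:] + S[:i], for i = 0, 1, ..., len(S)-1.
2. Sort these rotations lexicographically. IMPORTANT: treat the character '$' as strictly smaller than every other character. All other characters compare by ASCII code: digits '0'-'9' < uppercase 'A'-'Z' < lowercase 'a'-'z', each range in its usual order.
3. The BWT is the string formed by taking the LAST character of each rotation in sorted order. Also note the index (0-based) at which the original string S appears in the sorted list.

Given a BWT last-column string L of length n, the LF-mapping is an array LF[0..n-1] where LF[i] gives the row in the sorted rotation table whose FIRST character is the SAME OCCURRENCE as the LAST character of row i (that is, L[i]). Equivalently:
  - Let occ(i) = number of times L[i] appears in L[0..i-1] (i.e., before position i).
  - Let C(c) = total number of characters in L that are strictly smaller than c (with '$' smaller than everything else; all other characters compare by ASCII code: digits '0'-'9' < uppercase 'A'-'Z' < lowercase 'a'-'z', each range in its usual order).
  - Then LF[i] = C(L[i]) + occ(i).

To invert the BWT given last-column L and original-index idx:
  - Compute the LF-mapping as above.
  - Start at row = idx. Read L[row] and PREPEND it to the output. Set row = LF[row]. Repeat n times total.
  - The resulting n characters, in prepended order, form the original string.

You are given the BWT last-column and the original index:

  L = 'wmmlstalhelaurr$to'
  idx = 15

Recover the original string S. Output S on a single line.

Answer: turtlemarshmallow$

Derivation:
LF mapping: 17 8 9 5 13 14 1 6 4 3 7 2 16 11 12 0 15 10
Walk LF starting at row 15, prepending L[row]:
  step 1: row=15, L[15]='$', prepend. Next row=LF[15]=0
  step 2: row=0, L[0]='w', prepend. Next row=LF[0]=17
  step 3: row=17, L[17]='o', prepend. Next row=LF[17]=10
  step 4: row=10, L[10]='l', prepend. Next row=LF[10]=7
  step 5: row=7, L[7]='l', prepend. Next row=LF[7]=6
  step 6: row=6, L[6]='a', prepend. Next row=LF[6]=1
  step 7: row=1, L[1]='m', prepend. Next row=LF[1]=8
  step 8: row=8, L[8]='h', prepend. Next row=LF[8]=4
  step 9: row=4, L[4]='s', prepend. Next row=LF[4]=13
  step 10: row=13, L[13]='r', prepend. Next row=LF[13]=11
  step 11: row=11, L[11]='a', prepend. Next row=LF[11]=2
  step 12: row=2, L[2]='m', prepend. Next row=LF[2]=9
  step 13: row=9, L[9]='e', prepend. Next row=LF[9]=3
  step 14: row=3, L[3]='l', prepend. Next row=LF[3]=5
  step 15: row=5, L[5]='t', prepend. Next row=LF[5]=14
  step 16: row=14, L[14]='r', prepend. Next row=LF[14]=12
  step 17: row=12, L[12]='u', prepend. Next row=LF[12]=16
  step 18: row=16, L[16]='t', prepend. Next row=LF[16]=15
Reversed output: turtlemarshmallow$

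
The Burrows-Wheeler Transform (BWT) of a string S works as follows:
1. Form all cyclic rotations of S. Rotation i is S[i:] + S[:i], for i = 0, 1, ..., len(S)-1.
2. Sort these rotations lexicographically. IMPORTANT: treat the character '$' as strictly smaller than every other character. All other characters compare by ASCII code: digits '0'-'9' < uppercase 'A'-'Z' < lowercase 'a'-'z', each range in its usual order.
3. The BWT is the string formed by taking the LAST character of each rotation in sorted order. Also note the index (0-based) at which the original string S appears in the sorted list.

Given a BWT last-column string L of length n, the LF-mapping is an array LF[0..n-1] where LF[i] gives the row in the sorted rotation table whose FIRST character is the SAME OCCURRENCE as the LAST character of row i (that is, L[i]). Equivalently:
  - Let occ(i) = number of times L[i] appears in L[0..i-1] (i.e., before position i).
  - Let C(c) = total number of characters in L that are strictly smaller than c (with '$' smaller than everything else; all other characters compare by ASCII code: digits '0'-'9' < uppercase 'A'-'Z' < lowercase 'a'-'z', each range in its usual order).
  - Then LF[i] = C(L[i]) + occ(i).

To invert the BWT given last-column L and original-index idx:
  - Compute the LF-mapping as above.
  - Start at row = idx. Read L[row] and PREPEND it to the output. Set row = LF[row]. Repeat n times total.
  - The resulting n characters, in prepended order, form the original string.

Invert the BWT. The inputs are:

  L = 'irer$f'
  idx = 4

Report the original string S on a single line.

LF mapping: 3 4 1 5 0 2
Walk LF starting at row 4, prepending L[row]:
  step 1: row=4, L[4]='$', prepend. Next row=LF[4]=0
  step 2: row=0, L[0]='i', prepend. Next row=LF[0]=3
  step 3: row=3, L[3]='r', prepend. Next row=LF[3]=5
  step 4: row=5, L[5]='f', prepend. Next row=LF[5]=2
  step 5: row=2, L[2]='e', prepend. Next row=LF[2]=1
  step 6: row=1, L[1]='r', prepend. Next row=LF[1]=4
Reversed output: refri$

Answer: refri$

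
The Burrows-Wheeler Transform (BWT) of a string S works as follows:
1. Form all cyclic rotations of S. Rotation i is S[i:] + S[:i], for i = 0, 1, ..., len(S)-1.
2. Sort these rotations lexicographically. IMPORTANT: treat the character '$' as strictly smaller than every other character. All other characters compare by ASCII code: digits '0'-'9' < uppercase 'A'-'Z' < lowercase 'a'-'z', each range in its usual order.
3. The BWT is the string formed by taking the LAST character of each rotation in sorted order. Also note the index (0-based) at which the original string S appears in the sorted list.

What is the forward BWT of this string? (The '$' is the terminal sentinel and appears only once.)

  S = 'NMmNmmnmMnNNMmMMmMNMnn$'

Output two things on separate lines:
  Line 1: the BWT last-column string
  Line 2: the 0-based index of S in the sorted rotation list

Answer: nmmNMNmNN$MnmMMnMNmnMmM
9

Derivation:
All 23 rotations (rotation i = S[i:]+S[:i]):
  rot[0] = NMmNmmnmMnNNMmMMmMNMnn$
  rot[1] = MmNmmnmMnNNMmMMmMNMnn$N
  rot[2] = mNmmnmMnNNMmMMmMNMnn$NM
  rot[3] = NmmnmMnNNMmMMmMNMnn$NMm
  rot[4] = mmnmMnNNMmMMmMNMnn$NMmN
  rot[5] = mnmMnNNMmMMmMNMnn$NMmNm
  rot[6] = nmMnNNMmMMmMNMnn$NMmNmm
  rot[7] = mMnNNMmMMmMNMnn$NMmNmmn
  rot[8] = MnNNMmMMmMNMnn$NMmNmmnm
  rot[9] = nNNMmMMmMNMnn$NMmNmmnmM
  rot[10] = NNMmMMmMNMnn$NMmNmmnmMn
  rot[11] = NMmMMmMNMnn$NMmNmmnmMnN
  rot[12] = MmMMmMNMnn$NMmNmmnmMnNN
  rot[13] = mMMmMNMnn$NMmNmmnmMnNNM
  rot[14] = MMmMNMnn$NMmNmmnmMnNNMm
  rot[15] = MmMNMnn$NMmNmmnmMnNNMmM
  rot[16] = mMNMnn$NMmNmmnmMnNNMmMM
  rot[17] = MNMnn$NMmNmmnmMnNNMmMMm
  rot[18] = NMnn$NMmNmmnmMnNNMmMMmM
  rot[19] = Mnn$NMmNmmnmMnNNMmMMmMN
  rot[20] = nn$NMmNmmnmMnNNMmMMmMNM
  rot[21] = n$NMmNmmnmMnNNMmMMmMNMn
  rot[22] = $NMmNmmnmMnNNMmMMmMNMnn
Sorted (with $ < everything):
  sorted[0] = $NMmNmmnmMnNNMmMMmMNMnn  (last char: 'n')
  sorted[1] = MMmMNMnn$NMmNmmnmMnNNMm  (last char: 'm')
  sorted[2] = MNMnn$NMmNmmnmMnNNMmMMm  (last char: 'm')
  sorted[3] = MmMMmMNMnn$NMmNmmnmMnNN  (last char: 'N')
  sorted[4] = MmMNMnn$NMmNmmnmMnNNMmM  (last char: 'M')
  sorted[5] = MmNmmnmMnNNMmMMmMNMnn$N  (last char: 'N')
  sorted[6] = MnNNMmMMmMNMnn$NMmNmmnm  (last char: 'm')
  sorted[7] = Mnn$NMmNmmnmMnNNMmMMmMN  (last char: 'N')
  sorted[8] = NMmMMmMNMnn$NMmNmmnmMnN  (last char: 'N')
  sorted[9] = NMmNmmnmMnNNMmMMmMNMnn$  (last char: '$')
  sorted[10] = NMnn$NMmNmmnmMnNNMmMMmM  (last char: 'M')
  sorted[11] = NNMmMMmMNMnn$NMmNmmnmMn  (last char: 'n')
  sorted[12] = NmmnmMnNNMmMMmMNMnn$NMm  (last char: 'm')
  sorted[13] = mMMmMNMnn$NMmNmmnmMnNNM  (last char: 'M')
  sorted[14] = mMNMnn$NMmNmmnmMnNNMmMM  (last char: 'M')
  sorted[15] = mMnNNMmMMmMNMnn$NMmNmmn  (last char: 'n')
  sorted[16] = mNmmnmMnNNMmMMmMNMnn$NM  (last char: 'M')
  sorted[17] = mmnmMnNNMmMMmMNMnn$NMmN  (last char: 'N')
  sorted[18] = mnmMnNNMmMMmMNMnn$NMmNm  (last char: 'm')
  sorted[19] = n$NMmNmmnmMnNNMmMMmMNMn  (last char: 'n')
  sorted[20] = nNNMmMMmMNMnn$NMmNmmnmM  (last char: 'M')
  sorted[21] = nmMnNNMmMMmMNMnn$NMmNmm  (last char: 'm')
  sorted[22] = nn$NMmNmmnmMnNNMmMMmMNM  (last char: 'M')
Last column: nmmNMNmNN$MnmMMnMNmnMmM
Original string S is at sorted index 9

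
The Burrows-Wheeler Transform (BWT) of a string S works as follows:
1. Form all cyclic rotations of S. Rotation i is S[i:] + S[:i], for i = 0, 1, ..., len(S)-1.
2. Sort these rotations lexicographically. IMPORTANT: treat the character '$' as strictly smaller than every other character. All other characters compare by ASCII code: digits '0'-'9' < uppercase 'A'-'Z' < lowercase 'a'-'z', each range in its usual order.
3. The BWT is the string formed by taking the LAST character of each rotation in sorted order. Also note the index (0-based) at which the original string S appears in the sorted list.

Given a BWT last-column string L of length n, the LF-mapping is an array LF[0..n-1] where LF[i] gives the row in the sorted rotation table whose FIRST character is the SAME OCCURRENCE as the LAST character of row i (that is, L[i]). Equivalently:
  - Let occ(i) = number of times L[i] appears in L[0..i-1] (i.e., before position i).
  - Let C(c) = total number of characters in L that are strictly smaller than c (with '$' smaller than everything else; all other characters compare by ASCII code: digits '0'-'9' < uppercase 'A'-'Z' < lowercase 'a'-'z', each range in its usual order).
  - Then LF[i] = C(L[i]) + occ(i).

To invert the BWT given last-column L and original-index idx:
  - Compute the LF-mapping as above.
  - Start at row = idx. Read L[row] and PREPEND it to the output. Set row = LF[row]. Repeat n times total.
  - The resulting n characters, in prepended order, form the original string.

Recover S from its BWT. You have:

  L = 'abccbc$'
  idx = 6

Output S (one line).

LF mapping: 1 2 4 5 3 6 0
Walk LF starting at row 6, prepending L[row]:
  step 1: row=6, L[6]='$', prepend. Next row=LF[6]=0
  step 2: row=0, L[0]='a', prepend. Next row=LF[0]=1
  step 3: row=1, L[1]='b', prepend. Next row=LF[1]=2
  step 4: row=2, L[2]='c', prepend. Next row=LF[2]=4
  step 5: row=4, L[4]='b', prepend. Next row=LF[4]=3
  step 6: row=3, L[3]='c', prepend. Next row=LF[3]=5
  step 7: row=5, L[5]='c', prepend. Next row=LF[5]=6
Reversed output: ccbcba$

Answer: ccbcba$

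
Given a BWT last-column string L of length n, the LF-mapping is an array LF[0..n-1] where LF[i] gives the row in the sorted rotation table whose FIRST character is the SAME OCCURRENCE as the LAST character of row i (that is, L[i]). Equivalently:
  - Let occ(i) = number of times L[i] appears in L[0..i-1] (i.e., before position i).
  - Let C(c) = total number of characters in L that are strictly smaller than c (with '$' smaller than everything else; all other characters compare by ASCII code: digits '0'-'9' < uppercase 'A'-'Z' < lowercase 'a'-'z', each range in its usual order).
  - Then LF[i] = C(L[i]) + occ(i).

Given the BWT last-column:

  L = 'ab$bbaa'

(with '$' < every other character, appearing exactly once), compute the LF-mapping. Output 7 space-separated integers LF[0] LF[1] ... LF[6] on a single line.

Char counts: '$':1, 'a':3, 'b':3
C (first-col start): C('$')=0, C('a')=1, C('b')=4
L[0]='a': occ=0, LF[0]=C('a')+0=1+0=1
L[1]='b': occ=0, LF[1]=C('b')+0=4+0=4
L[2]='$': occ=0, LF[2]=C('$')+0=0+0=0
L[3]='b': occ=1, LF[3]=C('b')+1=4+1=5
L[4]='b': occ=2, LF[4]=C('b')+2=4+2=6
L[5]='a': occ=1, LF[5]=C('a')+1=1+1=2
L[6]='a': occ=2, LF[6]=C('a')+2=1+2=3

Answer: 1 4 0 5 6 2 3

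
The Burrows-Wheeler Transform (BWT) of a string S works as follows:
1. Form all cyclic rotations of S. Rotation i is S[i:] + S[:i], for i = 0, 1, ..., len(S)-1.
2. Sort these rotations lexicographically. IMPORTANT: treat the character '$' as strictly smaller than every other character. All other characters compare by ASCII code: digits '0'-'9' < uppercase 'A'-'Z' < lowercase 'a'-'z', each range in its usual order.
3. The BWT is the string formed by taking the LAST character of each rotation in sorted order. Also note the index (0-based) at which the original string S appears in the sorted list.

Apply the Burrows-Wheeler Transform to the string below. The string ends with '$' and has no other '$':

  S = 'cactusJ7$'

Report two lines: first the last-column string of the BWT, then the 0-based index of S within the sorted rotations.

Answer: 7Jsc$auct
4

Derivation:
All 9 rotations (rotation i = S[i:]+S[:i]):
  rot[0] = cactusJ7$
  rot[1] = actusJ7$c
  rot[2] = ctusJ7$ca
  rot[3] = tusJ7$cac
  rot[4] = usJ7$cact
  rot[5] = sJ7$cactu
  rot[6] = J7$cactus
  rot[7] = 7$cactusJ
  rot[8] = $cactusJ7
Sorted (with $ < everything):
  sorted[0] = $cactusJ7  (last char: '7')
  sorted[1] = 7$cactusJ  (last char: 'J')
  sorted[2] = J7$cactus  (last char: 's')
  sorted[3] = actusJ7$c  (last char: 'c')
  sorted[4] = cactusJ7$  (last char: '$')
  sorted[5] = ctusJ7$ca  (last char: 'a')
  sorted[6] = sJ7$cactu  (last char: 'u')
  sorted[7] = tusJ7$cac  (last char: 'c')
  sorted[8] = usJ7$cact  (last char: 't')
Last column: 7Jsc$auct
Original string S is at sorted index 4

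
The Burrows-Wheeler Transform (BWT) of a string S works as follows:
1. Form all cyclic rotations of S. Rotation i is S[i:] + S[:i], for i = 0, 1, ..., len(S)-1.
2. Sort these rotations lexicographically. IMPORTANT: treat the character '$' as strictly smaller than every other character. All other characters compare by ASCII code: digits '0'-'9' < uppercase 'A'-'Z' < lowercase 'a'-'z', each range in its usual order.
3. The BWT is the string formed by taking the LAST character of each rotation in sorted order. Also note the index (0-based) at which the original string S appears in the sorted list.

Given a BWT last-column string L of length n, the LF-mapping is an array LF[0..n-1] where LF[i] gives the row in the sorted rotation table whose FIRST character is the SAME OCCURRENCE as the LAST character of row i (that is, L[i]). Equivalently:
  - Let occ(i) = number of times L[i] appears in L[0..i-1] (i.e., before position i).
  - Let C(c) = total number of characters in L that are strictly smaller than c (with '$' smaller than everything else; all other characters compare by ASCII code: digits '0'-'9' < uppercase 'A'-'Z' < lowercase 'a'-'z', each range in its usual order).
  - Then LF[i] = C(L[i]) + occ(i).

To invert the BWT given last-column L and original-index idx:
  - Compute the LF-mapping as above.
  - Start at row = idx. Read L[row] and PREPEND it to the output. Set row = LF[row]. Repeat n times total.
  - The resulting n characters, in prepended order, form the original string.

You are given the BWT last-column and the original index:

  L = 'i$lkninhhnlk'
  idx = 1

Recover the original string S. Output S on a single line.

LF mapping: 3 0 7 5 9 4 10 1 2 11 8 6
Walk LF starting at row 1, prepending L[row]:
  step 1: row=1, L[1]='$', prepend. Next row=LF[1]=0
  step 2: row=0, L[0]='i', prepend. Next row=LF[0]=3
  step 3: row=3, L[3]='k', prepend. Next row=LF[3]=5
  step 4: row=5, L[5]='i', prepend. Next row=LF[5]=4
  step 5: row=4, L[4]='n', prepend. Next row=LF[4]=9
  step 6: row=9, L[9]='n', prepend. Next row=LF[9]=11
  step 7: row=11, L[11]='k', prepend. Next row=LF[11]=6
  step 8: row=6, L[6]='n', prepend. Next row=LF[6]=10
  step 9: row=10, L[10]='l', prepend. Next row=LF[10]=8
  step 10: row=8, L[8]='h', prepend. Next row=LF[8]=2
  step 11: row=2, L[2]='l', prepend. Next row=LF[2]=7
  step 12: row=7, L[7]='h', prepend. Next row=LF[7]=1
Reversed output: hlhlnknniki$

Answer: hlhlnknniki$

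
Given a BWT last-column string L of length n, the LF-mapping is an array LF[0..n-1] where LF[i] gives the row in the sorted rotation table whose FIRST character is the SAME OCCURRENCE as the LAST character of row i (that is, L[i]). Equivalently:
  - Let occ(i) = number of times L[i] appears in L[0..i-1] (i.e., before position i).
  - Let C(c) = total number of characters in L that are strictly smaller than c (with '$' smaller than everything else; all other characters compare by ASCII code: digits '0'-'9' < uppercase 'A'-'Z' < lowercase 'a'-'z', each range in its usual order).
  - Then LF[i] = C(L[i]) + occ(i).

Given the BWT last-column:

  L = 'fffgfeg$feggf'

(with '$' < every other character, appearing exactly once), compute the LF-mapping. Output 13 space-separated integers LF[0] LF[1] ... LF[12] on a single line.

Char counts: '$':1, 'e':2, 'f':6, 'g':4
C (first-col start): C('$')=0, C('e')=1, C('f')=3, C('g')=9
L[0]='f': occ=0, LF[0]=C('f')+0=3+0=3
L[1]='f': occ=1, LF[1]=C('f')+1=3+1=4
L[2]='f': occ=2, LF[2]=C('f')+2=3+2=5
L[3]='g': occ=0, LF[3]=C('g')+0=9+0=9
L[4]='f': occ=3, LF[4]=C('f')+3=3+3=6
L[5]='e': occ=0, LF[5]=C('e')+0=1+0=1
L[6]='g': occ=1, LF[6]=C('g')+1=9+1=10
L[7]='$': occ=0, LF[7]=C('$')+0=0+0=0
L[8]='f': occ=4, LF[8]=C('f')+4=3+4=7
L[9]='e': occ=1, LF[9]=C('e')+1=1+1=2
L[10]='g': occ=2, LF[10]=C('g')+2=9+2=11
L[11]='g': occ=3, LF[11]=C('g')+3=9+3=12
L[12]='f': occ=5, LF[12]=C('f')+5=3+5=8

Answer: 3 4 5 9 6 1 10 0 7 2 11 12 8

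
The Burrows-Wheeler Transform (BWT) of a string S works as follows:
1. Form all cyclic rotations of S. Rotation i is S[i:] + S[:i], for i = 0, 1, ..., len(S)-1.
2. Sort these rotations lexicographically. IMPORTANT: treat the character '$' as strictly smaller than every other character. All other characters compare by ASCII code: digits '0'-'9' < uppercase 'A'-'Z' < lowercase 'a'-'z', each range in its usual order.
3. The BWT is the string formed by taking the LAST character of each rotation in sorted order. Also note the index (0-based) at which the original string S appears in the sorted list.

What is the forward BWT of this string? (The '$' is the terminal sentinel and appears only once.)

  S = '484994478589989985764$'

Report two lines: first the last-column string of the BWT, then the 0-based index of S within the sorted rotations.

All 22 rotations (rotation i = S[i:]+S[:i]):
  rot[0] = 484994478589989985764$
  rot[1] = 84994478589989985764$4
  rot[2] = 4994478589989985764$48
  rot[3] = 994478589989985764$484
  rot[4] = 94478589989985764$4849
  rot[5] = 4478589989985764$48499
  rot[6] = 478589989985764$484994
  rot[7] = 78589989985764$4849944
  rot[8] = 8589989985764$48499447
  rot[9] = 589989985764$484994478
  rot[10] = 89989985764$4849944785
  rot[11] = 9989985764$48499447858
  rot[12] = 989985764$484994478589
  rot[13] = 89985764$4849944785899
  rot[14] = 9985764$48499447858998
  rot[15] = 985764$484994478589989
  rot[16] = 85764$4849944785899899
  rot[17] = 5764$48499447858998998
  rot[18] = 764$484994478589989985
  rot[19] = 64$4849944785899899857
  rot[20] = 4$48499447858998998576
  rot[21] = $484994478589989985764
Sorted (with $ < everything):
  sorted[0] = $484994478589989985764  (last char: '4')
  sorted[1] = 4$48499447858998998576  (last char: '6')
  sorted[2] = 4478589989985764$48499  (last char: '9')
  sorted[3] = 478589989985764$484994  (last char: '4')
  sorted[4] = 484994478589989985764$  (last char: '$')
  sorted[5] = 4994478589989985764$48  (last char: '8')
  sorted[6] = 5764$48499447858998998  (last char: '8')
  sorted[7] = 589989985764$484994478  (last char: '8')
  sorted[8] = 64$4849944785899899857  (last char: '7')
  sorted[9] = 764$484994478589989985  (last char: '5')
  sorted[10] = 78589989985764$4849944  (last char: '4')
  sorted[11] = 84994478589989985764$4  (last char: '4')
  sorted[12] = 85764$4849944785899899  (last char: '9')
  sorted[13] = 8589989985764$48499447  (last char: '7')
  sorted[14] = 89985764$4849944785899  (last char: '9')
  sorted[15] = 89989985764$4849944785  (last char: '5')
  sorted[16] = 94478589989985764$4849  (last char: '9')
  sorted[17] = 985764$484994478589989  (last char: '9')
  sorted[18] = 989985764$484994478589  (last char: '9')
  sorted[19] = 994478589989985764$484  (last char: '4')
  sorted[20] = 9985764$48499447858998  (last char: '8')
  sorted[21] = 9989985764$48499447858  (last char: '8')
Last column: 4694$88875449795999488
Original string S is at sorted index 4

Answer: 4694$88875449795999488
4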